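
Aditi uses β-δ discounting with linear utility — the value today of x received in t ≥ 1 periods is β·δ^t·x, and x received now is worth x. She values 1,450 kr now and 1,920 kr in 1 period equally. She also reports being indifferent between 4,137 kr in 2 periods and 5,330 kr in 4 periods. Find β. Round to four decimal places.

β ≈ 0.8572

Both payoffs in the second observation are in the future, so β drops out: δ^2·4137 = δ^4·5330 ⇒ δ^2 = 4137/5330 = 0.77617, so δ = 0.88101.
The first indifference: 1450 = β·δ·1920, so β = 1450/(δ·1920) = 1450/(0.88101·1920) ≈ 0.8572.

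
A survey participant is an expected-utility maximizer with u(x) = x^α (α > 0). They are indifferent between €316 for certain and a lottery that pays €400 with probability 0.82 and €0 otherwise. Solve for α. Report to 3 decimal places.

Since u(0) = 0, the lottery's EU is 0.82·400^α.
Equating: 316^α = 0.82·400^α, i.e. 0.7900^α = 0.82.
Taking logs: α·ln(316/400) = ln(0.82), so α = -0.198451 / -0.235722 ≈ 0.842.

α ≈ 0.842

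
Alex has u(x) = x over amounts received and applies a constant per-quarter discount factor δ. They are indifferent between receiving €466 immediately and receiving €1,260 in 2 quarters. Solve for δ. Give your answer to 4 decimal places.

The payoff in 2 quarters is discounted by δ^2, so u(466) = δ^2·u(1260) and δ^2 = u(466)/u(1260).
With u(x) = x: δ^2 = 466/1260 = 0.36984.
So δ = 0.36984^(1/2) ≈ 0.6081.

δ ≈ 0.6081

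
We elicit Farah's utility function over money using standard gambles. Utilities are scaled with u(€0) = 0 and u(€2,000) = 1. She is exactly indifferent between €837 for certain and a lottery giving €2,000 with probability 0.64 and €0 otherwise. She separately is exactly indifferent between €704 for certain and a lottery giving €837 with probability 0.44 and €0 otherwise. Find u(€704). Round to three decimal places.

From the first indifference, u(€837) = 0.64·u(€2,000) + 0.36·u(€0) = 0.64·1 + 0.36·0 = 0.64.
Chaining: u(€704) = 0.44·0.64 + 0.56·0.00 = 0.2816.

0.282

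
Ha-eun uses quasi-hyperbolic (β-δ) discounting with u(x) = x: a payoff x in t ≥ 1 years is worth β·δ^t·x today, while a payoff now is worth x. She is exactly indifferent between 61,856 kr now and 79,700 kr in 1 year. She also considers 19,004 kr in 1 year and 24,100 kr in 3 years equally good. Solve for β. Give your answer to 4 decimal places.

β ≈ 0.8740

Both payoffs in the second observation are in the future, so β drops out: δ^1·19004 = δ^3·24100 ⇒ δ^2 = 19004/24100 = 0.78855, so δ = 0.88800.
Now use the now-vs-future pair: 61856 = β·δ·79700 gives β = 61856/(0.88800·79700) ≈ 0.8740.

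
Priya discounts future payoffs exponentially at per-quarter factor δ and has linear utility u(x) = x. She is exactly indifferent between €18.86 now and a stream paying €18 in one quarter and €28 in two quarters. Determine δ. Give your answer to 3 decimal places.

δ ≈ 0.560

Present value of the stream is 18·δ + 28·δ². Indifference gives 18δ + 28δ² = 18.86.
So 28δ² + 18δ − 18.86 = 0.
The positive root is δ = [−18 + √(18² + 4·28·18.86)] / (2·28) = (−18 + 49.359)/56 ≈ 0.560.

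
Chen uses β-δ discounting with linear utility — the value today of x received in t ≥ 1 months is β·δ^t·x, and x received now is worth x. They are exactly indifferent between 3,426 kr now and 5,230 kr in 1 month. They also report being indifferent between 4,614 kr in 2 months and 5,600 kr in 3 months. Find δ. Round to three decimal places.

The second indifference involves only future payoffs, so β cancels: β·δ^2·4614 = β·δ^3·5600, giving δ = 4614/5600 = 0.82393.

δ ≈ 0.824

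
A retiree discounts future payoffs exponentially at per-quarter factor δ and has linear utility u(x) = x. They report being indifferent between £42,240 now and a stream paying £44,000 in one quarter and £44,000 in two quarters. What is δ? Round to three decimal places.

δ ≈ 0.600

The stream is worth 44000δ + 44000δ² today, so 44000δ + 44000δ² = 42240.
Rearranged: 44000δ² + 44000δ − 42240 = 0.
By the quadratic formula (taking the positive root), δ = (−44000 + √9370240000.00) / 88000 ≈ 0.600.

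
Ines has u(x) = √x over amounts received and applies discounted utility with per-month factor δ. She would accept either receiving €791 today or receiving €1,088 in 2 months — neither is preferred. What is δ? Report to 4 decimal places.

δ ≈ 0.9234

Equating discounted utilities: u(791) = δ^2·u(1088) ⇒ δ^2 = u(791)/u(1088).
Since u(x) = √x, δ^2 = √(791/1088) = 0.85266.
Hence δ = (0.85266)^(1/2) = 0.923394.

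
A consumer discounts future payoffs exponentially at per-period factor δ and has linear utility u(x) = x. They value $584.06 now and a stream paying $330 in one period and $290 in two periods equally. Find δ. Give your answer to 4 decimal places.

δ ≈ 0.9600

The stream is worth 330δ + 290δ² today, so 330δ + 290δ² = 584.06.
Rearranged: 290δ² + 330δ − 584.06 = 0.
The positive root is δ = [−330 + √(330² + 4·290·584.06)] / (2·290) = (−330 + 886.797)/580 ≈ 0.9600.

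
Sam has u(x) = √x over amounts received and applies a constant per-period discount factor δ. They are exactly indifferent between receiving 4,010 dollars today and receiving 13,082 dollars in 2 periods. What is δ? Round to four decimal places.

δ ≈ 0.7441

Indifference means u(4010) = δ^2 · u(13082), so δ^2 = u(4010)/u(13082).
With u(x) = √x: δ^2 = √4010/√13082 = √(4010/13082) = 0.55365.
Taking the square root: δ = 0.55365^(1/2) ≈ 0.7441.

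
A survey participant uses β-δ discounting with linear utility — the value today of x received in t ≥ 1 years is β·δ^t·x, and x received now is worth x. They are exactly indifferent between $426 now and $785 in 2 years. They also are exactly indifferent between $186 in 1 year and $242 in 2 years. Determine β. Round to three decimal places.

β ≈ 0.919

Both payoffs in the second observation are in the future, so β drops out: δ^1·186 = δ^2·242 ⇒ δ = 186/242 = 0.76860.
Now use the now-vs-future pair: 426 = β·δ^2·785 gives β = 426/(0.59074·785) ≈ 0.919.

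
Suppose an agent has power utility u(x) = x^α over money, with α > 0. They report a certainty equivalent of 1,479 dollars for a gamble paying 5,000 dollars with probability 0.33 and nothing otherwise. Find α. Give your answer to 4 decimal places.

EU(lottery) = 0.33·5000^α + 0.67·0 = 0.33·5000^α.
Setting u(1479) equal to that: 1479^α = 0.33·5000^α ⇒ (1479/5000)^α = 0.33.
Take logs: α = ln 0.33 / ln(1479/5000) ≈ 0.910178.

α ≈ 0.9102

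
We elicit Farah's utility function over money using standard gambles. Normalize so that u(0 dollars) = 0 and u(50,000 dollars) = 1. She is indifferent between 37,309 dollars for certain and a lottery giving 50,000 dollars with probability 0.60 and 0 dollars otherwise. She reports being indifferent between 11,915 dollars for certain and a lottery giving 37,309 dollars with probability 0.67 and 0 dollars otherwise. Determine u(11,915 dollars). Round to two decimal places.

The first gamble pins u(37,309 dollars): it must equal 0.60·1 + 0.40·0 = 0.60.
Then u(11,915 dollars) = 0.67·u(37,309 dollars) + 0.33·u(0 dollars) = 0.67·0.60 + 0.33·0.00 = 0.4020.

0.40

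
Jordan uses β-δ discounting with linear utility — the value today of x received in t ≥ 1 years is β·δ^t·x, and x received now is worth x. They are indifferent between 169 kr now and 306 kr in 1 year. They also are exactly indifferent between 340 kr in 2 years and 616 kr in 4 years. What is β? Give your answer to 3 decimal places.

β ≈ 0.743

Both payoffs in the second observation are in the future, so β drops out: δ^2·340 = δ^4·616 ⇒ δ^2 = 340/616 = 0.55195, so δ = 0.74293.
Now use the now-vs-future pair: 169 = β·δ·306 gives β = 169/(0.74293·306) ≈ 0.743.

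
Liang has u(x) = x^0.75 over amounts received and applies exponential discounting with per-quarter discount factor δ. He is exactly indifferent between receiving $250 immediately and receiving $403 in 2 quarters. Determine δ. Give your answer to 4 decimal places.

δ ≈ 0.8361

Equating discounted utilities: u(250) = δ^2·u(403) ⇒ δ^2 = u(250)/u(403).
Since u(x) = x^0.75, δ^2 = (250/403)^0.75 = 0.62035^0.75 = 0.69900.
Taking the square root: δ = 0.69900^(1/2) ≈ 0.8361.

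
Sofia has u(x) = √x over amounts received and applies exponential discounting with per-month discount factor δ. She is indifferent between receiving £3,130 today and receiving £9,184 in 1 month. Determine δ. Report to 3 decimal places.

δ ≈ 0.584

The payoff in 1 month is discounted by δ, so u(3130) = δ·u(9184) and δ = u(3130)/u(9184).
Since u(x) = √x, δ = √(3130/9184) = 0.58379.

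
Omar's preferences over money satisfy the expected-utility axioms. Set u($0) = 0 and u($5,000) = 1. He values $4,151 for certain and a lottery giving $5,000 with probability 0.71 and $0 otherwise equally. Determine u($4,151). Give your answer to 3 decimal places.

0.710

u($4,151) equals the lottery's expected utility: 0.71·1 + 0.29·0 = 0.71.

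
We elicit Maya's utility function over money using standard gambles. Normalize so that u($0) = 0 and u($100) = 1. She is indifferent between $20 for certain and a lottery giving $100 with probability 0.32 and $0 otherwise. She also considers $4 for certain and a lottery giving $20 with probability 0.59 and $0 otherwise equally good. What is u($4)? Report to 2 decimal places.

0.19

From the first indifference, u($20) = 0.32·u($100) + 0.68·u($0) = 0.32·1 + 0.68·0 = 0.32.
Chaining: u($4) = 0.59·0.32 + 0.41·0.00 = 0.1888.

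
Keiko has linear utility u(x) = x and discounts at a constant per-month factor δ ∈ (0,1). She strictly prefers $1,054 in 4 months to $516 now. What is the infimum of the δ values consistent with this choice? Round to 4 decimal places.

Under u(x) = x this choice says 516 < δ^4·1054.
So δ^4 > 516/1054 = 0.48956; taking the 4th root of both positive sides preserves the inequality.
δ > 0.48956^(1/4) = 0.8365.

δ > 0.8365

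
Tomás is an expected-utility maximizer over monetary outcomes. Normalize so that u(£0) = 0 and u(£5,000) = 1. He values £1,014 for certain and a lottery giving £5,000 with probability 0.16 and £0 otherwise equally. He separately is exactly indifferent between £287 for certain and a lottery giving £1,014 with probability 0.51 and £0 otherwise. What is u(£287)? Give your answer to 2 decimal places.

0.08

The first gamble pins u(£1,014): it must equal 0.16·1 + 0.84·0 = 0.16.
Then u(£287) = 0.51·u(£1,014) + 0.49·u(£0) = 0.51·0.16 + 0.49·0.00 = 0.0816.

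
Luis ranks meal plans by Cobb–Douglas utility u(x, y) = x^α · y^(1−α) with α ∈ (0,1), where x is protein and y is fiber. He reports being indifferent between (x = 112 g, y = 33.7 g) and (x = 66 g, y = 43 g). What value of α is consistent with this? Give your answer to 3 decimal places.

The Cobb–Douglas utilities coincide, so 112^α·33.7^(1−α) = 66^α·43^(1−α).
Taking logs: α·ln 112 + (1−α)·ln 33.7 = α·ln 66 + (1−α)·ln 43, i.e. α·0.528844 = (1−α)·0.243702.
Thus α·(0.772546) = 0.243702, so α = 0.243702/0.772546 ≈ 0.315.

α ≈ 0.315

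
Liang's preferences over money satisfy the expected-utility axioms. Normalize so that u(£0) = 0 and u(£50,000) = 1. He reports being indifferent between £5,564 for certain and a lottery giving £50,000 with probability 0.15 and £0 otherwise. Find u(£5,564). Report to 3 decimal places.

0.150

u(£5,564) equals the lottery's expected utility: 0.15·1 + 0.85·0 = 0.15.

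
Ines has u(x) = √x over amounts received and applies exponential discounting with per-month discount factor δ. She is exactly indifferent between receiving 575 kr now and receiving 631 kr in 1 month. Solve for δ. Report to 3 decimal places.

Indifference means u(575) = δ · u(631), so δ = u(575)/u(631).
With u(x) = √x: δ = √575/√631 = √(575/631) = 0.95460.

δ ≈ 0.955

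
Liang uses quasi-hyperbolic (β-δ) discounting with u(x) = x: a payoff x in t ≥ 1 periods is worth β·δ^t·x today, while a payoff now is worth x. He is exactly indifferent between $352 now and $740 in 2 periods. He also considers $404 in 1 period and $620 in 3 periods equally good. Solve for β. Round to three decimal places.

Both payoffs in the second observation are in the future, so β drops out: δ^1·404 = δ^3·620 ⇒ δ^2 = 404/620 = 0.65161, so δ = 0.80723.
Substituting δ into 352 = β·δ^2·740: β = 352/(482.194) ≈ 0.730.

β ≈ 0.730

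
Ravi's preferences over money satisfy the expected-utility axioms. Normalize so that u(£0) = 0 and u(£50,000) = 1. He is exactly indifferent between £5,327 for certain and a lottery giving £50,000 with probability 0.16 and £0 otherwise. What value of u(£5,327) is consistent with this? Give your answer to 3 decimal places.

The indifference gives u(£5,327) = 0.16·u(£50,000) + 0.84·u(£0) = 0.16·1 + 0.84·0 = 0.16.

0.160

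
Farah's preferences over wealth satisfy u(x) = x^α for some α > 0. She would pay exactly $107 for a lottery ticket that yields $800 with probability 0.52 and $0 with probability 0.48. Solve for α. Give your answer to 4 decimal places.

EU(lottery) = 0.52·800^α + 0.48·0 = 0.52·800^α.
Equating: 107^α = 0.52·800^α, i.e. 0.1338^α = 0.52.
α = ln(0.52) / ln(107/800) = -0.6539265/-2.0117829 ≈ 0.3250.

α ≈ 0.3250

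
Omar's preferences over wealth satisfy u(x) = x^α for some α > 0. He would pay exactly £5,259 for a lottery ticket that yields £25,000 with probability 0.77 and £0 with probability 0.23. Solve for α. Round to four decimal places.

α ≈ 0.1677

Since u(0) = 0, the lottery's EU is 0.77·25000^α.
Indifference: 5259^α = 0.77·25000^α, so (5259/25000)^α = 0.77.
Take logs: α = ln 0.77 / ln(5259/25000) ≈ 0.167656.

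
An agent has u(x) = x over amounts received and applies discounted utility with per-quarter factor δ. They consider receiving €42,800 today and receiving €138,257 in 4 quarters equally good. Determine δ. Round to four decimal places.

δ ≈ 0.7459

Equating discounted utilities: u(42800) = δ^4·u(138257) ⇒ δ^4 = u(42800)/u(138257).
With u(x) = x: δ^4 = 42800/138257 = 0.30957.
Hence δ = (0.30957)^(1/4) = 0.745915.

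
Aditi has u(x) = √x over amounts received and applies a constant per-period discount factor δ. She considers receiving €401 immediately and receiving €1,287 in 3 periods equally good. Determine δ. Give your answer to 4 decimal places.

δ ≈ 0.8234

The payoff in 3 periods is discounted by δ^3, so u(401) = δ^3·u(1287) and δ^3 = u(401)/u(1287).
With u(x) = √x: δ^3 = √401/√1287 = √(401/1287) = 0.55819.
Taking the cube root: δ = 0.55819^(1/3) ≈ 0.8234.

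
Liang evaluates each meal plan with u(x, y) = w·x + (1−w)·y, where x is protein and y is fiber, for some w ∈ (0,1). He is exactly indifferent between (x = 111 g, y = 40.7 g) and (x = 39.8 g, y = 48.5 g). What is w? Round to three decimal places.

Equating utilities: w·111 + (1−w)·40.7 = w·39.8 + (1−w)·48.5.
w·(111−39.8) = (1−w)·(48.5−40.7), i.e. w·71.2 = (1−w)·7.8.
Hence w = 7.8/(71.2+7.8) = 7.8/79 = 0.099.

w = 0.099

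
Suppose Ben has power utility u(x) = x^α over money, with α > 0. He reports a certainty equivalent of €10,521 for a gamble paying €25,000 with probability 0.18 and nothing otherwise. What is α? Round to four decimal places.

α ≈ 1.9813

EU(lottery) = 0.18·25000^α + 0.82·0 = 0.18·25000^α.
Equating: 10521^α = 0.18·25000^α, i.e. 0.4208^α = 0.18.
α = ln(0.18) / ln(10521/25000) = -1.7147984/-0.8655026 ≈ 1.9813.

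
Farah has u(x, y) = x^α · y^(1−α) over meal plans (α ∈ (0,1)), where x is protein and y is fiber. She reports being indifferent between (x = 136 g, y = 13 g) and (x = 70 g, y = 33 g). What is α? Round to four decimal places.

The Cobb–Douglas utilities coincide, so 136^α·13^(1−α) = 70^α·33^(1−α).
Rearrange to (136/70)^α = (33/13)^(1−α) and take logs: α·0.6641596 = (1−α)·0.9315582.
Thus α·(1.5957178) = 0.9315582, so α = 0.9315582/1.5957178 ≈ 0.5838.

α ≈ 0.5838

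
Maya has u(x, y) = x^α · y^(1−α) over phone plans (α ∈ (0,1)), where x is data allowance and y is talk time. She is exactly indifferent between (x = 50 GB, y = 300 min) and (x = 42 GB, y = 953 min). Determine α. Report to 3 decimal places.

α ≈ 0.869

Set the two utilities equal: 50^α·300^(1−α) = 42^α·953^(1−α).
Taking logs: α·ln 50 + (1−α)·ln 300 = α·ln 42 + (1−α)·ln 953, i.e. α·0.174353 = (1−α)·1.155832.
With A = 0.174353 and B = 1.155832: α·A = (1−α)·B, so α = B/(A+B) = 1.155832/1.330185 ≈ 0.869.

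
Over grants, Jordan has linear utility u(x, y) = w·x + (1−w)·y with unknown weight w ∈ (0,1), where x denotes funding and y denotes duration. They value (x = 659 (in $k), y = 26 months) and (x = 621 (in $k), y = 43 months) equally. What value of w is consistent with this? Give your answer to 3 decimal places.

Indifference: w·659 + (1−w)·26 = w·621 + (1−w)·43.
Rearranging, 38·w − 17·(1−w) = 0.
So w/(1−w) = 17/38 = 0.4474, giving w = 17/(38+17) = 0.309.

w = 0.309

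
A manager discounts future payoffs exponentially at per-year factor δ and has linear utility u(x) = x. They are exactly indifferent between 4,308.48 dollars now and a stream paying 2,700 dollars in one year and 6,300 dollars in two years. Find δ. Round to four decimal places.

δ ≈ 0.6400

The stream is worth 2700δ + 6300δ² today, so 2700δ + 6300δ² = 4308.48.
So 6300δ² + 2700δ − 4308.48 = 0.
δ = (−2700 + √(2700² + 4·6300·4308.48)) / (2·6300) = (−2700 + √115863696.00) / 12600 ≈ 0.6400.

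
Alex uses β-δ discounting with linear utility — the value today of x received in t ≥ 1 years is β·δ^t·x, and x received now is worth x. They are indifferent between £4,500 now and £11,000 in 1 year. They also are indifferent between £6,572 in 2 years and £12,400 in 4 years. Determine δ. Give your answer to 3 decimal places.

δ ≈ 0.728

The second indifference involves only future payoffs, so β cancels: β·δ^2·6572 = β·δ^4·12400, giving δ^2 = 6572/12400 = 0.53000, so δ = 0.72801.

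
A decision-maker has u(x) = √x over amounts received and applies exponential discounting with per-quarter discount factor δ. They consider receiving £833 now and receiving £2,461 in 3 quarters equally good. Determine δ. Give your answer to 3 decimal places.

δ ≈ 0.835

Indifference means u(833) = δ^3 · u(2461), so δ^3 = u(833)/u(2461).
With u(x) = √x: δ^3 = √833/√2461 = √(833/2461) = 0.58179.
Hence δ = (0.58179)^(1/3) = 0.83481.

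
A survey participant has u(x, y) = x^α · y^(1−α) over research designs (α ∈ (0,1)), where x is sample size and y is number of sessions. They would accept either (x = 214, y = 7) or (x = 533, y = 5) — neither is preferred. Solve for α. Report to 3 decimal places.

α ≈ 0.269

The Cobb–Douglas utilities coincide, so 214^α·7^(1−α) = 533^α·5^(1−α).
(214/533)^α = (5/7)^(1−α); take logs: α·ln(214/533) = (1−α)·ln(5/7), i.e. α·-0.912545 = (1−α)·-0.336472.
Thus α·(-1.249017) = -0.336472, so α = -0.336472/-1.249017 ≈ 0.269.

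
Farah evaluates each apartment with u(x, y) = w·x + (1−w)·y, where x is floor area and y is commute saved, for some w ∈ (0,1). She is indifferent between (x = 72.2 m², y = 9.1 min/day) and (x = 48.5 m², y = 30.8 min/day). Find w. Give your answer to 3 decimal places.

u(72.2,9.1) = u(48.5,30.8) means w·72.2 + (1−w)·9.1 = w·48.5 + (1−w)·30.8.
Collecting terms: w·23.7 = (1−w)·21.7.
The marginal rate of substitution is 21.7/23.7, so w = 21.7/(23.7+21.7) = 0.478.

w = 0.478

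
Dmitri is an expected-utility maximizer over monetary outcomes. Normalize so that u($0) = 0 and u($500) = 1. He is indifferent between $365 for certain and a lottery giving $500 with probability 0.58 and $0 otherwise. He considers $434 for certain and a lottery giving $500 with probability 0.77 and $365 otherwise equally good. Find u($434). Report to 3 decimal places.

0.903

First, u($365) = 0.58·u($500) + 0.42·u($0) = 0.58.
The second indifference gives u($434) = 0.77·u($500) + 0.23·u($365) = 0.77·1.00 + 0.23·0.58 = 0.9034.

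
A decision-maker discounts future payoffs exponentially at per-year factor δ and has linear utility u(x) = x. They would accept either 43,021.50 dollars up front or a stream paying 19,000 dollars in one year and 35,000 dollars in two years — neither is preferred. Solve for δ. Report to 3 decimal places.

δ ≈ 0.870

Equating present values: 43021.50 = 19000δ + 35000δ².
So 35000δ² + 19000δ − 43021.50 = 0.
The positive root is δ = [−19000 + √(19000² + 4·35000·43021.50)] / (2·35000) = (−19000 + 79900.000)/70000 ≈ 0.870.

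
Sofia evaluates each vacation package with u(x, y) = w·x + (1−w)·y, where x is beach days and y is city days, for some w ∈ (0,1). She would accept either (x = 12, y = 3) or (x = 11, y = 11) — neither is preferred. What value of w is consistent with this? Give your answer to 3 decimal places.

Equating utilities: w·12 + (1−w)·3 = w·11 + (1−w)·11.
Rearranging, 1·w − 8·(1−w) = 0.
So w/(1−w) = 8/1 = 8.0000, giving w = 8/(1+8) = 0.889.

w = 0.889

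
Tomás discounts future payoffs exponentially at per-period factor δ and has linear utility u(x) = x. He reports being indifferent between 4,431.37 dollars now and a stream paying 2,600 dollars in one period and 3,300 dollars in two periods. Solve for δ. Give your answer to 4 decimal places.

δ ≈ 0.8300

The stream is worth 2600δ + 3300δ² today, so 2600δ + 3300δ² = 4431.37.
So 3300δ² + 2600δ − 4431.37 = 0.
By the quadratic formula (taking the positive root), δ = (−2600 + √65254084.00) / 6600 ≈ 0.8300.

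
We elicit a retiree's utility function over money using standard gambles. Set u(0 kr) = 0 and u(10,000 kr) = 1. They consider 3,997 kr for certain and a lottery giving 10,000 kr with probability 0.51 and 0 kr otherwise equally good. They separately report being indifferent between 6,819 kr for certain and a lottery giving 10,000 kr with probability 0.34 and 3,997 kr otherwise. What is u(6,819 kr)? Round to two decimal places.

From the first indifference, u(3,997 kr) = 0.51·u(10,000 kr) + 0.49·u(0 kr) = 0.51·1 + 0.49·0 = 0.51.
Then u(6,819 kr) = 0.34·u(10,000 kr) + 0.66·u(3,997 kr) = 0.34·1.00 + 0.66·0.51 = 0.6766.

0.68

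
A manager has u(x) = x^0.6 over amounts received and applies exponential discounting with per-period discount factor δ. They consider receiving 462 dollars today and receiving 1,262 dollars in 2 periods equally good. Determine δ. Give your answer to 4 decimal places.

Indifference means u(462) = δ^2 · u(1262), so δ^2 = u(462)/u(1262).
Since u(x) = x^0.6, δ^2 = (462/1262)^0.6 = 0.36609^0.6 = 0.54720.
Taking the square root: δ = 0.54720^(1/2) ≈ 0.7397.

δ ≈ 0.7397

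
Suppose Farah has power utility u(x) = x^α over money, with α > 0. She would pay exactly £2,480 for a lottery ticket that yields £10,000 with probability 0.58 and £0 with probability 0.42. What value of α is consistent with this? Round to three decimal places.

Since u(0) = 0, the lottery's EU is 0.58·10000^α.
Setting u(2480) equal to that: 2480^α = 0.58·10000^α ⇒ (2480/10000)^α = 0.58.
α = ln(0.58) / ln(2480/10000) = -0.544727/-1.394327 ≈ 0.391.

α ≈ 0.391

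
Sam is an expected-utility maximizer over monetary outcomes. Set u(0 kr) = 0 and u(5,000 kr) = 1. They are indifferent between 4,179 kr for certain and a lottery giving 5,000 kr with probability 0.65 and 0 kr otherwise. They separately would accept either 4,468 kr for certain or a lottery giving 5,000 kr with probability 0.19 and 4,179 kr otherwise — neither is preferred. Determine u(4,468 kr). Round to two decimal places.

First, u(4,179 kr) = 0.65·u(5,000 kr) + 0.35·u(0 kr) = 0.65.
The second indifference gives u(4,468 kr) = 0.19·u(5,000 kr) + 0.81·u(4,179 kr) = 0.19·1.00 + 0.81·0.65 = 0.7165.

0.72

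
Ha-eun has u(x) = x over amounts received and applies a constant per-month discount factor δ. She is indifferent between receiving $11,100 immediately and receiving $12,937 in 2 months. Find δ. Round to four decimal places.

δ ≈ 0.9263

The payoff in 2 months is discounted by δ^2, so u(11100) = δ^2·u(12937) and δ^2 = u(11100)/u(12937).
With u(x) = x: δ^2 = 11100/12937 = 0.85800.
So δ = 0.85800^(1/2) ≈ 0.9263.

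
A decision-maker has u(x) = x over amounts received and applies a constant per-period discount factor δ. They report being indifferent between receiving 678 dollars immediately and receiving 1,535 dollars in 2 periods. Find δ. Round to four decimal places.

δ ≈ 0.6646

Indifference means u(678) = δ^2 · u(1535), so δ^2 = u(678)/u(1535).
With u(x) = x: δ^2 = 678/1535 = 0.44169.
Hence δ = (0.44169)^(1/2) = 0.664600.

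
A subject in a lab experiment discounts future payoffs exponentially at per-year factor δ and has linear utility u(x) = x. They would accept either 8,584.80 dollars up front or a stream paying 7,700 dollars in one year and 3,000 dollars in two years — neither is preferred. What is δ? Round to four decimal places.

δ ≈ 0.8400

The stream is worth 7700δ + 3000δ² today, so 7700δ + 3000δ² = 8584.80.
So 3000δ² + 7700δ − 8584.80 = 0.
The positive root is δ = [−7700 + √(7700² + 4·3000·8584.80)] / (2·3000) = (−7700 + 12740.000)/6000 ≈ 0.8400.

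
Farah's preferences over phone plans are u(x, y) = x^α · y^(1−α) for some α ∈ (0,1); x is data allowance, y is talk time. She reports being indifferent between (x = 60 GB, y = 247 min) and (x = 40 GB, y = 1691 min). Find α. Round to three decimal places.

Set the two utilities equal: 60^α·247^(1−α) = 40^α·1691^(1−α).
(60/40)^α = (1691/247)^(1−α); take logs: α·ln(60/40) = (1−α)·ln(1691/247), i.e. α·0.405465 = (1−α)·1.923687.
So α/(1−α) = (1.923687)/(0.405465) = 4.744397, and α = 4.744397/5.744397 ≈ 0.826.

α ≈ 0.826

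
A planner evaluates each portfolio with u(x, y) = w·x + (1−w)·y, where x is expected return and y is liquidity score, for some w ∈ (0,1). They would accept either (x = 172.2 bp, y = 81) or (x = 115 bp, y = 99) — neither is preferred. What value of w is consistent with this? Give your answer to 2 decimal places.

Equating utilities: w·172.2 + (1−w)·81 = w·115 + (1−w)·99.
Rearranging, 57.2·w − 18·(1−w) = 0.
Hence w = 18/(57.2+18) = 18/75.2 = 0.24.

w = 0.24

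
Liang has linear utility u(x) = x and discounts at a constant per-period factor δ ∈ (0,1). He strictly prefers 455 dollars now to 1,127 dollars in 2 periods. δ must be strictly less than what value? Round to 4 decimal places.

δ < 0.6354

Under u(x) = x this choice says 455 > δ^2·1127.
Dividing by 1127: δ^2 < 0.40373. Both sides are positive, so the square root keeps the direction.
δ < (455/1127)^(1/2) ≈ 0.6354.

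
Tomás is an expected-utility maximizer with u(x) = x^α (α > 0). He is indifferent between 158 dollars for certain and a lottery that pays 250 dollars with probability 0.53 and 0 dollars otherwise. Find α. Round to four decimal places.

α ≈ 1.3836

EU(lottery) = 0.53·250^α + 0.47·0 = 0.53·250^α.
Indifference: 158^α = 0.53·250^α, so (158/250)^α = 0.53.
Taking logs: α·ln(158/250) = ln(0.53), so α = -0.6348783 / -0.4588659 ≈ 1.3836.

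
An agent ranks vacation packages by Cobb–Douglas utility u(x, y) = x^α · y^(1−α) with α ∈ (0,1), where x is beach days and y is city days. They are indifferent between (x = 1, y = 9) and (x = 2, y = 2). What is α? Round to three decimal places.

Indifference: 1^α · 9^(1−α) = 2^α · 2^(1−α).
Taking logs: α·ln 1 + (1−α)·ln 9 = α·ln 2 + (1−α)·ln 2, i.e. α·-0.693147 = (1−α)·-1.504077.
With A = -0.693147 and B = -1.504077: α·A = (1−α)·B, so α = B/(A+B) = -1.504077/-2.197224 ≈ 0.685.

α ≈ 0.685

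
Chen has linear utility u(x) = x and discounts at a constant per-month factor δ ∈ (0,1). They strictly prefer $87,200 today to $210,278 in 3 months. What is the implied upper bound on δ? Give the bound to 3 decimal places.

The preference means 87200 > δ^3·210278.
Hence δ^3 < 87200/210278 = 0.41469, and x ↦ x^(1/3) is increasing on (0,∞).
δ < (87200/210278)^(1/3) ≈ 0.746.

δ < 0.746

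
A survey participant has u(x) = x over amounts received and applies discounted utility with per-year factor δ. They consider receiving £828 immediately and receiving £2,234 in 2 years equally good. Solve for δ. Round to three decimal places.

The payoff in 2 years is discounted by δ^2, so u(828) = δ^2·u(2234) and δ^2 = u(828)/u(2234).
With u(x) = x: δ^2 = 828/2234 = 0.37064.
Hence δ = (0.37064)^(1/2) = 0.60880.

δ ≈ 0.609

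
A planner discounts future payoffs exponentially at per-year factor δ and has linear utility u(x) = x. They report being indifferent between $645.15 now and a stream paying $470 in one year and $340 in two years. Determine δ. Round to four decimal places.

The stream is worth 470δ + 340δ² today, so 470δ + 340δ² = 645.15.
Rearranged: 340δ² + 470δ − 645.15 = 0.
The positive root is δ = [−470 + √(470² + 4·340·645.15)] / (2·340) = (−470 + 1048.000)/680 ≈ 0.8500.

δ ≈ 0.8500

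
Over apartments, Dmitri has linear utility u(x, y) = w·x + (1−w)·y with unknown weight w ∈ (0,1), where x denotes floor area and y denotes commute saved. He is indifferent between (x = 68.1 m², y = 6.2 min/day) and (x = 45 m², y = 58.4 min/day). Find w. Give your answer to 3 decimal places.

w = 0.693

Equating utilities: w·68.1 + (1−w)·6.2 = w·45 + (1−w)·58.4.
Collecting terms: w·23.1 = (1−w)·52.2.
The marginal rate of substitution is 52.2/23.1, so w = 52.2/(23.1+52.2) = 0.693.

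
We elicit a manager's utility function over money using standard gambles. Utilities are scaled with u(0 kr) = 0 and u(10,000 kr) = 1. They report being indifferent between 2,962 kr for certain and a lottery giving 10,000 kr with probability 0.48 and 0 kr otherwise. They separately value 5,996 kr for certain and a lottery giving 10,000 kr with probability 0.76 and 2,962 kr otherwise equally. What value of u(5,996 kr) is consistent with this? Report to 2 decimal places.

From the first indifference, u(2,962 kr) = 0.48·u(10,000 kr) + 0.52·u(0 kr) = 0.48·1 + 0.52·0 = 0.48.
The second indifference gives u(5,996 kr) = 0.76·u(10,000 kr) + 0.24·u(2,962 kr) = 0.76·1.00 + 0.24·0.48 = 0.8752.

0.88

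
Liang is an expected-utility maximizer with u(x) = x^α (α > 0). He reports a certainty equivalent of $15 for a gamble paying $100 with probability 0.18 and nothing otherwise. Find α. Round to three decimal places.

Since u(0) = 0, the lottery's EU is 0.18·100^α.
Setting u(15) equal to that: 15^α = 0.18·100^α ⇒ (15/100)^α = 0.18.
Take logs: α = ln 0.18 / ln(15/100) ≈ 0.90390.

α ≈ 0.904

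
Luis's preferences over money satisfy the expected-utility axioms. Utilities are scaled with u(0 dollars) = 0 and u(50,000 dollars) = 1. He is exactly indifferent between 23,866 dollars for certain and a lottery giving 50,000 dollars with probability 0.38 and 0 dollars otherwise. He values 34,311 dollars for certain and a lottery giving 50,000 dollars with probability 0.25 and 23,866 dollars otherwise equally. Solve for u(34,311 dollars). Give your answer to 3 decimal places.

0.535

From the first indifference, u(23,866 dollars) = 0.38·u(50,000 dollars) + 0.62·u(0 dollars) = 0.38·1 + 0.62·0 = 0.38.
Chaining: u(34,311 dollars) = 0.25·1.00 + 0.75·0.38 = 0.5350.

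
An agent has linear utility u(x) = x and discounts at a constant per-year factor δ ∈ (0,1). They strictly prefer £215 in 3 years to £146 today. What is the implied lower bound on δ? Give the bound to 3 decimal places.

δ > 0.879

Under u(x) = x this choice says 146 < δ^3·215.
So δ^3 > 146/215 = 0.67907; taking the cube root of both positive sides preserves the inequality.
δ > 0.67907^(1/3) = 0.879.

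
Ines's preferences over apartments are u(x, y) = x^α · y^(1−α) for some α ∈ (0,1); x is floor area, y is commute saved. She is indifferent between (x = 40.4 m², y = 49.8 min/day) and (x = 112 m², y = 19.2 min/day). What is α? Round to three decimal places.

Set the two utilities equal: 40.4^α·49.8^(1−α) = 112^α·19.2^(1−α).
Taking logs: α·ln 40.4 + (1−α)·ln 49.8 = α·ln 112 + (1−α)·ln 19.2, i.e. α·-1.019669 = (1−α)·-0.953105.
Thus α·(-1.972774) = -0.953105, so α = -0.953105/-1.972774 ≈ 0.483.

α ≈ 0.483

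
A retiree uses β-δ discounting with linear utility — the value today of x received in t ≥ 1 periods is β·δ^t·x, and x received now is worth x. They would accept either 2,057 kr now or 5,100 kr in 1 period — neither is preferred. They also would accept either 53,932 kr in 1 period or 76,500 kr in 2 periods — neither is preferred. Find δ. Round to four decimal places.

δ ≈ 0.7050

From the later pair, β·δ^1·53932 = β·δ^2·76500; dividing through, δ = 53932/76500 = 0.70499.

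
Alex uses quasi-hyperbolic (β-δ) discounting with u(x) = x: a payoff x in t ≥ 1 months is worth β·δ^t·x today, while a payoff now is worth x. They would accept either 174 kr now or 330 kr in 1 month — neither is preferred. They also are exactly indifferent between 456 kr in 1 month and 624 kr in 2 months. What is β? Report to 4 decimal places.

The second indifference involves only future payoffs, so β cancels: β·δ^1·456 = β·δ^2·624, giving δ = 456/624 = 0.73077.
Substituting δ into 174 = β·δ·330: β = 174/(241.154) ≈ 0.7215.

β ≈ 0.7215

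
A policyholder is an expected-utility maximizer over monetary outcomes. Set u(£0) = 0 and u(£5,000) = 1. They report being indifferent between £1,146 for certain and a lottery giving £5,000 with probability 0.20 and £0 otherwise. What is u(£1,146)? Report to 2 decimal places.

u(£1,146) equals the lottery's expected utility: 0.20·1 + 0.80·0 = 0.20.

0.20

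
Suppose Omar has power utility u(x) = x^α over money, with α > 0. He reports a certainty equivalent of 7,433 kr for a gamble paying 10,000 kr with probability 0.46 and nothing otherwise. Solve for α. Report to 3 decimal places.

EU(lottery) = 0.46·10000^α + 0.54·0 = 0.46·10000^α.
Indifference: 7433^α = 0.46·10000^α, so (7433/10000)^α = 0.46.
Taking logs: α·ln(7433/10000) = ln(0.46), so α = -0.776529 / -0.296656 ≈ 2.618.

α ≈ 2.618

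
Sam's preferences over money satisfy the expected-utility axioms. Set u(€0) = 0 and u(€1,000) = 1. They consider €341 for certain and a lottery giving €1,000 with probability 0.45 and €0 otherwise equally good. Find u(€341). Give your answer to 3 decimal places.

0.450

The indifference gives u(€341) = 0.45·u(€1,000) + 0.55·u(€0) = 0.45·1 + 0.55·0 = 0.45.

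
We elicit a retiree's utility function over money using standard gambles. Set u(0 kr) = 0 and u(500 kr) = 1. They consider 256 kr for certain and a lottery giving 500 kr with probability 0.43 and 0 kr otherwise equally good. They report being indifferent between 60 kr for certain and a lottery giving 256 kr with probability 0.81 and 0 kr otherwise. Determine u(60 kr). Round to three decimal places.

0.348

The first gamble pins u(256 kr): it must equal 0.43·1 + 0.57·0 = 0.43.
Chaining: u(60 kr) = 0.81·0.43 + 0.19·0.00 = 0.3483.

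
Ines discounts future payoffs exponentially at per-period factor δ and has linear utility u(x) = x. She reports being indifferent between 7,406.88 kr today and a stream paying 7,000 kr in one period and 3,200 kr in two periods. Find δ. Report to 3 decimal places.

Present value of the stream is 7000·δ + 3200·δ². Indifference gives 7000δ + 3200δ² = 7406.88.
So 3200δ² + 7000δ − 7406.88 = 0.
By the quadratic formula (taking the positive root), δ = (−7000 + √143808064.00) / 6400 ≈ 0.780.

δ ≈ 0.780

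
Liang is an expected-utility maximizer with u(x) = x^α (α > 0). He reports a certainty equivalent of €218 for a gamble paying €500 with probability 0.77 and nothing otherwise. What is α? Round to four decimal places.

Since u(0) = 0, the lottery's EU is 0.77·500^α.
Indifference: 218^α = 0.77·500^α, so (218/500)^α = 0.77.
Taking logs: α·ln(218/500) = ln(0.77), so α = -0.2613648 / -0.8301130 ≈ 0.3149.

α ≈ 0.3149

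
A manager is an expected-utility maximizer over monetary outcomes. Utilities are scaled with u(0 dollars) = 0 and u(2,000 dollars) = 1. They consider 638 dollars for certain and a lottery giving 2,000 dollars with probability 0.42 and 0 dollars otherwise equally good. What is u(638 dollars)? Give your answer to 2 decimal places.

0.42

u(638 dollars) equals the lottery's expected utility: 0.42·1 + 0.58·0 = 0.42.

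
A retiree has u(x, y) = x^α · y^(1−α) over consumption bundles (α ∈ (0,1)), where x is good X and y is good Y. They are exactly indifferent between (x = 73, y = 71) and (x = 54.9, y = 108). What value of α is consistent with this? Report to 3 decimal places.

The Cobb–Douglas utilities coincide, so 73^α·71^(1−α) = 54.9^α·108^(1−α).
(73/54.9)^α = (108/71)^(1−α); take logs: α·ln(73/54.9) = (1−α)·ln(108/71), i.e. α·0.284946 = (1−α)·0.419451.
So α/(1−α) = (0.419451)/(0.284946) = 1.472037, and α = 1.472037/2.472037 ≈ 0.595.

α ≈ 0.595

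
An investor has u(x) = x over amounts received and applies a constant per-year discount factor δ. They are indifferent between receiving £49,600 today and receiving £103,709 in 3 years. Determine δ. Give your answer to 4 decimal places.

Indifference means u(49600) = δ^3 · u(103709), so δ^3 = u(49600)/u(103709).
With u(x) = x: δ^3 = 49600/103709 = 0.47826.
So δ = 0.47826^(1/3) ≈ 0.7820.

δ ≈ 0.7820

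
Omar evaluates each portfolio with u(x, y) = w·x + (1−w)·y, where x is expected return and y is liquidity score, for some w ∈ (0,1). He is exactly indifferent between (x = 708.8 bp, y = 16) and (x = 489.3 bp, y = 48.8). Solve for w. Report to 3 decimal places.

w = 0.130

Equating utilities: w·708.8 + (1−w)·16 = w·489.3 + (1−w)·48.8.
w·(708.8−489.3) = (1−w)·(48.8−16), i.e. w·219.5 = (1−w)·32.8.
So w/(1−w) = 32.8/219.5 = 0.1494, giving w = 32.8/(219.5+32.8) = 0.130.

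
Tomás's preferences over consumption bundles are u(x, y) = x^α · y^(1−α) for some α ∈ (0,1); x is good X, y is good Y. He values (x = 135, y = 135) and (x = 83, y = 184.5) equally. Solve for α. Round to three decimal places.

α ≈ 0.391

Set the two utilities equal: 135^α·135^(1−α) = 83^α·184.5^(1−α).
Taking logs: α·ln 135 + (1−α)·ln 135 = α·ln 83 + (1−α)·ln 184.5, i.e. α·0.486434 = (1−α)·0.312375.
Thus α·(0.798809) = 0.312375, so α = 0.312375/0.798809 ≈ 0.391.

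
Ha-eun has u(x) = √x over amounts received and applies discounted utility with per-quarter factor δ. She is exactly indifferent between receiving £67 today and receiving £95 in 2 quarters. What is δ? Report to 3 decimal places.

Equating discounted utilities: u(67) = δ^2·u(95) ⇒ δ^2 = u(67)/u(95).
With u(x) = √x: δ^2 = √67/√95 = √(67/95) = 0.83980.
Taking the square root: δ = 0.83980^(1/2) ≈ 0.916.

δ ≈ 0.916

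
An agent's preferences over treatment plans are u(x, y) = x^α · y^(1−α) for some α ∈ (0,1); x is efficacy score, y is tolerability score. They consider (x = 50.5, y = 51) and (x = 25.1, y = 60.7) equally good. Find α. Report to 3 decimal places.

α ≈ 0.199

The Cobb–Douglas utilities coincide, so 50.5^α·51^(1−α) = 25.1^α·60.7^(1−α).
Rearrange to (50.5/25.1)^α = (60.7/51)^(1−α) and take logs: α·0.699105 = (1−α)·0.174118.
Thus α·(0.873223) = 0.174118, so α = 0.174118/0.873223 ≈ 0.199.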